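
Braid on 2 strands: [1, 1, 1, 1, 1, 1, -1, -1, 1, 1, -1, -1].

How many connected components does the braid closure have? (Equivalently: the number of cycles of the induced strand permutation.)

Track the strand permutation on 2 strands, starting from identity.
  step 1: s1 swaps positions 1,2 -> [2 1]
  step 2: s1 swaps positions 1,2 -> [1 2]
  step 3: s1 swaps positions 1,2 -> [2 1]
  step 4: s1 swaps positions 1,2 -> [1 2]
  step 5: s1 swaps positions 1,2 -> [2 1]
  step 6: s1 swaps positions 1,2 -> [1 2]
  step 7: s1^-1 swaps positions 1,2 -> [2 1]
  step 8: s1^-1 swaps positions 1,2 -> [1 2]
  step 9: s1 swaps positions 1,2 -> [2 1]
  step 10: s1 swaps positions 1,2 -> [1 2]
  step 11: s1^-1 swaps positions 1,2 -> [2 1]
  step 12: s1^-1 swaps positions 1,2 -> [1 2]
Final permutation (position -> original strand): [1 2]
Closure components = cycle count of this permutation = 2.

Answer: 2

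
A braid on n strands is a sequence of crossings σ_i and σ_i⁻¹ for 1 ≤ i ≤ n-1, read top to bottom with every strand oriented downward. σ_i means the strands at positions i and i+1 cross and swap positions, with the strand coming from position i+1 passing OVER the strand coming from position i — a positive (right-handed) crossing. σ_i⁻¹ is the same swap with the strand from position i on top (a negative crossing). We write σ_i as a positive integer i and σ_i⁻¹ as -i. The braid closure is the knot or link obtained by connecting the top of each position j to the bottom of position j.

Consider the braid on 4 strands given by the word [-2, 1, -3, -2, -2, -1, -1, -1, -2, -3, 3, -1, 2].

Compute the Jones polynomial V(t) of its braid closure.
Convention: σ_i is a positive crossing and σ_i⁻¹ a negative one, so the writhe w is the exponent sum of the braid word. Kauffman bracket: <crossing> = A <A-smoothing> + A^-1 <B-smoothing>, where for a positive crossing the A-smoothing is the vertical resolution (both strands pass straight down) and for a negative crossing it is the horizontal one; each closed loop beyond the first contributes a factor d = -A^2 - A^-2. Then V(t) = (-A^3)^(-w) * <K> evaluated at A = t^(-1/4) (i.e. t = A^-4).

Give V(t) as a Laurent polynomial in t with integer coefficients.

The presented braid s2^-1 s1 s3^-1 s2^-1 s2^-1 s1^-1 s1^-1 s1^-1 s2^-1 s3^-1 s3 s1^-1 s2 on 4 strands reduces by inverse Markov moves (closure unchanged at each step):
  Deconjugate: the word is γ·β·γ⁻¹ with γ = s2^-1 (prefix) and γ⁻¹ = s2 (suffix); strip both.
  Deconjugate: the word is γ·β·γ⁻¹ with γ = s1 s3^-1 (prefix) and γ⁻¹ = s3 s1^-1 (suffix); strip both.
  Destabilize: the word has the form β·s3^-1 where s3^-1 occurs only as the final letter (β ∈ B_3); drop it and the last strand → 3 strands.
Reduced to β = s2^-1 s2^-1 s1^-1 s1^-1 s1^-1 s2^-1 on 3 strands, 6 crossings.
Compute on β:
Braid: s2^-1 s2^-1 s1^-1 s1^-1 s1^-1 s2^-1 on 3 strands, 6 crossings.
Writhe w = (#positive) - (#negative) = 0 - 6 = -6.
Computing the Kauffman bracket via state sum. There are 2^6 = 64 states.
For each crossing: s=0 is the vertical smoothing, s=1 horizontal. Crossing k contributes A^(sign_k * (1 - 2*s_k)); loop factor d = -A^2 - A^-2.
Tabulate the states by total A-exponent and number of loops L (A-exp: L × count):
  A^6: L=5 ×1
  A^4: L=4 ×6
  A^2: L=3 ×15
  A^0: L=2 ×18, L=4 ×2
  A^-2: L=1 ×9, L=3 ×6
  A^-4: L=2 ×6
  A^-6: L=3 ×1
Each group contributes A^e * Σ count * d^(L-1):
Powers of d = -A^2 - A^-2: d^2 = A^4 + 2 + A^-4; d^3 = -A^6 - 3*A^2 - 3*A^-2 - A^-6; d^4 = A^8 + 4*A^4 + 6 + 4*A^-4 + A^-8.
  A^6 * (d^4) = A^14 + 4*A^10 + 6*A^6 + 4*A^2 + A^-2
  A^4 * (6*d^3) = -6*A^10 - 18*A^6 - 18*A^2 - 6*A^-2
  A^2 * (15*d^2) = 15*A^6 + 30*A^2 + 15*A^-2
  A^0 * (18*d + 2*d^3) = -2*A^6 - 24*A^2 - 24*A^-2 - 2*A^-6
  A^-2 * (9 + 6*d^2) = 6*A^2 + 21*A^-2 + 6*A^-6
  A^-4 * (6*d) = -6*A^-2 - 6*A^-6
  A^-6 * (d^2) = A^-2 + 2*A^-6 + A^-10
Summing the groups: <K> = A^14 - 2*A^10 + A^6 - 2*A^2 + 2*A^-2 + A^-10
Normalise by the writhe: (-A^3)^(-w) = (-A^3)^(6) = A^18, so f(A) = A^18 * <K> = A^32 - 2*A^28 + A^24 - 2*A^20 + 2*A^16 + A^8.
Substitute A = t^(-1/4), i.e. A^e → t^(-e/4): V(t) = t^-2 + 2*t^-4 - 2*t^-5 + t^-6 - 2*t^-7 + t^-8

Answer: t^-2 + 2*t^-4 - 2*t^-5 + t^-6 - 2*t^-7 + t^-8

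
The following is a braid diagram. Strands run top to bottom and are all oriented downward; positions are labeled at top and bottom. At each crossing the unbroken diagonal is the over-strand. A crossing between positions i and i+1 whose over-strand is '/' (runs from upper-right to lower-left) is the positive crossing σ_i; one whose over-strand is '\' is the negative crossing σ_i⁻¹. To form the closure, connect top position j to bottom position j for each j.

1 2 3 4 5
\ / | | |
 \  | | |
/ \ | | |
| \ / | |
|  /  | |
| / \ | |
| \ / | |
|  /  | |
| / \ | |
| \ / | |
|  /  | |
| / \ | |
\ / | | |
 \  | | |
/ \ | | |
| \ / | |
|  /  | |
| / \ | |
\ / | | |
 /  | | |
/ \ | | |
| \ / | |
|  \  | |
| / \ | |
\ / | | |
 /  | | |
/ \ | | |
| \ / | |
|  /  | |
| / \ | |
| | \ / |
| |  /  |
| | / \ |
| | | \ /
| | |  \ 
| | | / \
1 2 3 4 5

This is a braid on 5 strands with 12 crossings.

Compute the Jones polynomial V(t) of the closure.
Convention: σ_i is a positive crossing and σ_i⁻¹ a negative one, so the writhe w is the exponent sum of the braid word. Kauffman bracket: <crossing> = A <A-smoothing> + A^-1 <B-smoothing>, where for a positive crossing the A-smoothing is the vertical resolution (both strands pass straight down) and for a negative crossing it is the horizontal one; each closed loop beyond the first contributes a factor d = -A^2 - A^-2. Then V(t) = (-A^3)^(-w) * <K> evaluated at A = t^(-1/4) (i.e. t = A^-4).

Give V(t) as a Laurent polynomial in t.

Reading the diagram top to bottom ('/'-over between positions i,i+1 = s_i, '\'-over = s_i^-1): braid word = s1^-1 s2 s2 s2 s1^-1 s2 s1 s2^-1 s1 s2 s3 s4^-1.
The presented braid s1^-1 s2 s2 s2 s1^-1 s2 s1 s2^-1 s1 s2 s3 s4^-1 on 5 strands reduces by inverse Markov moves (closure unchanged at each step):
  Destabilize: the word has the form β·s4^-1 where s4^-1 occurs only as the final letter (β ∈ B_4); drop it and the last strand → 4 strands.
  Destabilize: the word has the form β·s3 where s3 occurs only as the final letter (β ∈ B_3); drop it and the last strand → 3 strands.
Reduced to β = s1^-1 s2 s2 s2 s1^-1 s2 s1 s2^-1 s1 s2 on 3 strands, 10 crossings.
Compute on β:
Braid: s1^-1 s2 s2 s2 s1^-1 s2 s1 s2^-1 s1 s2 on 3 strands, 10 crossings.
Writhe w = (#positive) - (#negative) = 7 - 3 = 4.
Computing the Kauffman bracket via state sum. There are 2^10 = 1024 states.
Each crossing splits two ways (0=vertical, 1=horizontal). The state's weight is A^(#A-smoothings - #B-smoothings) * d^(loops - 1).
Tabulate the states by total A-exponent and number of loops L (A-exp: L × count):
  A^10: L=2 ×1
  A^8: L=1 ×5, L=3 ×5
  A^6: L=2 ×39, L=4 ×6
  A^4: L=1 ×34, L=3 ×85, L=5 ×1
  A^2: L=2 ×138, L=4 ×72
  A^0: L=1 ×48, L=3 ×167, L=5 ×37
  A^-2: L=2 ×91, L=4 ×109, L=6 ×10
  A^-4: L=3 ×82, L=5 ×37, L=7 ×1
  A^-6: L=4 ×40, L=6 ×5
  A^-8: L=5 ×10
  A^-10: L=6 ×1
Each group contributes A^e * Σ count * d^(L-1):
Powers of d = -A^2 - A^-2: d^2 = A^4 + 2 + A^-4; d^3 = -A^6 - 3*A^2 - 3*A^-2 - A^-6; d^4 = A^8 + 4*A^4 + 6 + 4*A^-4 + A^-8; d^5 = -A^10 - 5*A^6 - 10*A^2 - 10*A^-2 - 5*A^-6 - A^-10; d^6 = A^12 + 6*A^8 + 15*A^4 + 20 + 15*A^-4 + 6*A^-8 + A^-12.
  A^10 * (d) = -A^12 - A^8
  A^8 * (5 + 5*d^2) = 5*A^12 + 15*A^8 + 5*A^4
  A^6 * (39*d + 6*d^3) = -6*A^12 - 57*A^8 - 57*A^4 - 6
  A^4 * (34 + 85*d^2 + d^4) = A^12 + 89*A^8 + 210*A^4 + 89 + A^-4
  A^2 * (138*d + 72*d^3) = -72*A^8 - 354*A^4 - 354 - 72*A^-4
  A^0 * (48 + 167*d^2 + 37*d^4) = 37*A^8 + 315*A^4 + 604 + 315*A^-4 + 37*A^-8
  A^-2 * (91*d + 109*d^3 + 10*d^5) = -10*A^8 - 159*A^4 - 518 - 518*A^-4 - 159*A^-8 - 10*A^-12
  A^-4 * (82*d^2 + 37*d^4 + d^6) = A^8 + 43*A^4 + 245 + 406*A^-4 + 245*A^-8 + 43*A^-12 + A^-16
  A^-6 * (40*d^3 + 5*d^5) = -5*A^4 - 65 - 170*A^-4 - 170*A^-8 - 65*A^-12 - 5*A^-16
  A^-8 * (10*d^4) = 10 + 40*A^-4 + 60*A^-8 + 40*A^-12 + 10*A^-16
  A^-10 * (d^5) = -1 - 5*A^-4 - 10*A^-8 - 10*A^-12 - 5*A^-16 - A^-20
Summing the groups: <K> = -A^12 + 2*A^8 - 2*A^4 + 4 - 3*A^-4 + 3*A^-8 - 2*A^-12 + A^-16 - A^-20
Normalise by the writhe: (-A^3)^(-w) = (-A^3)^(-4) = A^-12, so f(A) = A^-12 * <K> = -1 + 2*A^-4 - 2*A^-8 + 4*A^-12 - 3*A^-16 + 3*A^-20 - 2*A^-24 + A^-28 - A^-32.
Substitute A = t^(-1/4), i.e. A^e → t^(-e/4): V(t) = -t^8 + t^7 - 2*t^6 + 3*t^5 - 3*t^4 + 4*t^3 - 2*t^2 + 2*t - 1

Answer: -t^8 + t^7 - 2*t^6 + 3*t^5 - 3*t^4 + 4*t^3 - 2*t^2 + 2*t - 1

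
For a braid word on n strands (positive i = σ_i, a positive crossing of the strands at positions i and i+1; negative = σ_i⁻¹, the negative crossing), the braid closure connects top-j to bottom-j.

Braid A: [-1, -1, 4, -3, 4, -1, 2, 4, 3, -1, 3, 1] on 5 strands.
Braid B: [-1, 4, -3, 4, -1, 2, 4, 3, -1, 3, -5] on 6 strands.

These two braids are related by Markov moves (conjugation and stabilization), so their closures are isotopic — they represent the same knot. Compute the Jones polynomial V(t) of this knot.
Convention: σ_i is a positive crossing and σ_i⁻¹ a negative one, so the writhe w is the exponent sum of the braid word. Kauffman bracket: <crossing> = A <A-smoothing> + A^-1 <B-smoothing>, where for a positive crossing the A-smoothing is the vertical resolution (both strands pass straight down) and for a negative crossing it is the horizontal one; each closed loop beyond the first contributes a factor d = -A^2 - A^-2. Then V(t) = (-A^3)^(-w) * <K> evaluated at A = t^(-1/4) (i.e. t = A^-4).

Markov-equivalent braids have isotopic closures, hence identical knot invariants. Strip the Markov moves from each word to reach a common short braid β, then compute V(t) once on β.
Braid A: s1^-1 s1^-1 s4 s3^-1 s4 s1^-1 s2 s4 s3 s1^-1 s3 s1 on 5 strands reduces by inverse Markov moves (closure unchanged at each step):
  Deconjugate: the word is γ·β·γ⁻¹ with γ = s1^-1 (prefix) and γ⁻¹ = s1 (suffix); strip both.
Reduced to β = s1^-1 s4 s3^-1 s4 s1^-1 s2 s4 s3 s1^-1 s3 on 5 strands, 10 crossings.
Braid B: s1^-1 s4 s3^-1 s4 s1^-1 s2 s4 s3 s1^-1 s3 s5^-1 on 6 strands reduces by inverse Markov moves (closure unchanged at each step):
  Destabilize: the word has the form β·s5^-1 where s5^-1 occurs only as the final letter (β ∈ B_5); drop it and the last strand → 5 strands.
Reduced to β = s1^-1 s4 s3^-1 s4 s1^-1 s2 s4 s3 s1^-1 s3 on 5 strands, 10 crossings.
Both give the same β = s1^-1 s4 s3^-1 s4 s1^-1 s2 s4 s3 s1^-1 s3 on 5 strands, so one state sum suffices:
Braid: s1^-1 s4 s3^-1 s4 s1^-1 s2 s4 s3 s1^-1 s3 on 5 strands, 10 crossings.
Writhe w = (#positive) - (#negative) = 6 - 4 = 2.
Computing the Kauffman bracket via state sum. There are 2^10 = 1024 states.
Smooth each crossing (0=||, 1=⌣⌢); contribution A^(Σ sign_k(1-2s_k)) * d^(L-1).
Tabulate the states by total A-exponent and number of loops L (A-exp: L × count):
  A^10: L=5 ×1
  A^8: L=4 ×7, L=6 ×3
  A^6: L=3 ×18, L=5 ×26, L=7 ×1
  A^4: L=2 ×21, L=4 ×85, L=6 ×14
  A^2: L=1 ×9, L=3 ×137, L=5 ×62, L=7 ×2
  A^0: L=2 ×105, L=4 ×132, L=6 ×15
  A^-2: L=1 ×30, L=3 ×132, L=5 ×47, L=7 ×1
  A^-4: L=2 ×49, L=4 ×65, L=6 ×6
  A^-6: L=3 ×31, L=5 ×14
  A^-8: L=4 ×9, L=6 ×1
  A^-10: L=5 ×1
Each group contributes A^e * Σ count * d^(L-1):
Powers of d = -A^2 - A^-2: d^2 = A^4 + 2 + A^-4; d^3 = -A^6 - 3*A^2 - 3*A^-2 - A^-6; d^4 = A^8 + 4*A^4 + 6 + 4*A^-4 + A^-8; d^5 = -A^10 - 5*A^6 - 10*A^2 - 10*A^-2 - 5*A^-6 - A^-10; d^6 = A^12 + 6*A^8 + 15*A^4 + 20 + 15*A^-4 + 6*A^-8 + A^-12.
  A^10 * (d^4) = A^18 + 4*A^14 + 6*A^10 + 4*A^6 + A^2
  A^8 * (7*d^3 + 3*d^5) = -3*A^18 - 22*A^14 - 51*A^10 - 51*A^6 - 22*A^2 - 3*A^-2
  A^6 * (18*d^2 + 26*d^4 + d^6) = A^18 + 32*A^14 + 137*A^10 + 212*A^6 + 137*A^2 + 32*A^-2 + A^-6
  A^4 * (21*d + 85*d^3 + 14*d^5) = -14*A^14 - 155*A^10 - 416*A^6 - 416*A^2 - 155*A^-2 - 14*A^-6
  A^2 * (9 + 137*d^2 + 62*d^4 + 2*d^6) = 2*A^14 + 74*A^10 + 415*A^6 + 695*A^2 + 415*A^-2 + 74*A^-6 + 2*A^-10
  A^0 * (105*d + 132*d^3 + 15*d^5) = -15*A^10 - 207*A^6 - 651*A^2 - 651*A^-2 - 207*A^-6 - 15*A^-10
  A^-2 * (30 + 132*d^2 + 47*d^4 + d^6) = A^10 + 53*A^6 + 335*A^2 + 596*A^-2 + 335*A^-6 + 53*A^-10 + A^-14
  A^-4 * (49*d + 65*d^3 + 6*d^5) = -6*A^6 - 95*A^2 - 304*A^-2 - 304*A^-6 - 95*A^-10 - 6*A^-14
  A^-6 * (31*d^2 + 14*d^4) = 14*A^2 + 87*A^-2 + 146*A^-6 + 87*A^-10 + 14*A^-14
  A^-8 * (9*d^3 + d^5) = -A^2 - 14*A^-2 - 37*A^-6 - 37*A^-10 - 14*A^-14 - A^-18
  A^-10 * (d^4) = A^-2 + 4*A^-6 + 6*A^-10 + 4*A^-14 + A^-18
Summing the groups: <K> = -A^18 + 2*A^14 - 3*A^10 + 4*A^6 - 3*A^2 + 4*A^-2 - 2*A^-6 + A^-10 - A^-14
Normalise by the writhe: (-A^3)^(-w) = (-A^3)^(-2) = A^-6, so f(A) = A^-6 * <K> = -A^12 + 2*A^8 - 3*A^4 + 4 - 3*A^-4 + 4*A^-8 - 2*A^-12 + A^-16 - A^-20.
Substitute A = t^(-1/4), i.e. A^e → t^(-e/4): V(t) = -t^5 + t^4 - 2*t^3 + 4*t^2 - 3*t + 4 - 3*t^-1 + 2*t^-2 - t^-3

Answer: -t^5 + t^4 - 2*t^3 + 4*t^2 - 3*t + 4 - 3*t^-1 + 2*t^-2 - t^-3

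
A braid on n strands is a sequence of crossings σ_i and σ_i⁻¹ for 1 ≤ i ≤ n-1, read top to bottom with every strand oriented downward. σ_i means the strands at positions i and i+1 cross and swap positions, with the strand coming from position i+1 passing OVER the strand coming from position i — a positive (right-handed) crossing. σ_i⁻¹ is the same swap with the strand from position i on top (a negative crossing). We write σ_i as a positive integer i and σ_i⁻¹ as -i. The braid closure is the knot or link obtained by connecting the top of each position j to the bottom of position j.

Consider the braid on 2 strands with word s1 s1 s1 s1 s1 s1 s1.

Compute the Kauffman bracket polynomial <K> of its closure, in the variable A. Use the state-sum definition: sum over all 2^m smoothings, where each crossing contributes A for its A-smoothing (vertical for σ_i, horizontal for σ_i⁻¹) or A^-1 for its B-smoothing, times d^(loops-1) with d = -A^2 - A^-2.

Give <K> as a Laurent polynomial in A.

Braid: s1 s1 s1 s1 s1 s1 s1 on 2 strands, 7 crossings.
Writhe w = (#positive) - (#negative) = 7 - 0 = 7.
State-sum expansion of <K>. There are 2^7 = 128 states.
Smooth each crossing (0=||, 1=⌣⌢); contribution A^(Σ sign_k(1-2s_k)) * d^(L-1).
Tabulate the states by total A-exponent and number of loops L (A-exp: L × count):
  A^7: L=2 ×1
  A^5: L=1 ×7
  A^3: L=2 ×21
  A^1: L=3 ×35
  A^-1: L=4 ×35
  A^-3: L=5 ×21
  A^-5: L=6 ×7
  A^-7: L=7 ×1
Each group contributes A^e * Σ count * d^(L-1):
Powers of d = -A^2 - A^-2: d^2 = A^4 + 2 + A^-4; d^3 = -A^6 - 3*A^2 - 3*A^-2 - A^-6; d^4 = A^8 + 4*A^4 + 6 + 4*A^-4 + A^-8; d^5 = -A^10 - 5*A^6 - 10*A^2 - 10*A^-2 - 5*A^-6 - A^-10; d^6 = A^12 + 6*A^8 + 15*A^4 + 20 + 15*A^-4 + 6*A^-8 + A^-12.
  A^7 * (d) = -A^9 - A^5
  A^5 * (7) = 7*A^5
  A^3 * (21*d) = -21*A^5 - 21*A
  A^1 * (35*d^2) = 35*A^5 + 70*A + 35*A^-3
  A^-1 * (35*d^3) = -35*A^5 - 105*A - 105*A^-3 - 35*A^-7
  A^-3 * (21*d^4) = 21*A^5 + 84*A + 126*A^-3 + 84*A^-7 + 21*A^-11
  A^-5 * (7*d^5) = -7*A^5 - 35*A - 70*A^-3 - 70*A^-7 - 35*A^-11 - 7*A^-15
  A^-7 * (d^6) = A^5 + 6*A + 15*A^-3 + 20*A^-7 + 15*A^-11 + 6*A^-15 + A^-19
Summing the groups: <K> = -A^9 - A + A^-3 - A^-7 + A^-11 - A^-15 + A^-19

Answer: -A^9 - A + A^-3 - A^-7 + A^-11 - A^-15 + A^-19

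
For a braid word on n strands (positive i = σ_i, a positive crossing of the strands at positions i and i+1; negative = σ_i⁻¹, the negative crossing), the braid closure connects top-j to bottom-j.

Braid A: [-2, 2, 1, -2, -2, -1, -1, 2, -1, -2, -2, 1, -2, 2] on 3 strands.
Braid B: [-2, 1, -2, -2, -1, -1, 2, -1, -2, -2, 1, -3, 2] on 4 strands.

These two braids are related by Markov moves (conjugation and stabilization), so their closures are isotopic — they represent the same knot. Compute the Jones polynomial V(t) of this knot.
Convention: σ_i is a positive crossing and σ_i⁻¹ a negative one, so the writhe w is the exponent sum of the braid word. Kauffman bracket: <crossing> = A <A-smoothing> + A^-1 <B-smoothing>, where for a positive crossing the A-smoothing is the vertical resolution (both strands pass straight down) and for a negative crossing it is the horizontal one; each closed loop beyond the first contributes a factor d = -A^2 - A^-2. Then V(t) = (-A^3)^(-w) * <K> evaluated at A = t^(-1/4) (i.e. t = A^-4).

-1 + 4*t^-1 - 5*t^-2 + 7*t^-3 - 7*t^-4 + 6*t^-5 - 5*t^-6 + 3*t^-7 - t^-8

Derivation:
Markov-equivalent braids have isotopic closures, hence identical knot invariants. Strip the Markov moves from each word to reach a common short braid β, then compute V(t) once on β.
Braid A: s2^-1 s2 s1 s2^-1 s2^-1 s1^-1 s1^-1 s2 s1^-1 s2^-1 s2^-1 s1 s2^-1 s2 on 3 strands reduces by inverse Markov moves (closure unchanged at each step):
  Deconjugate: the word is γ·β·γ⁻¹ with γ = s2^-1 s2 (prefix) and γ⁻¹ = s2^-1 s2 (suffix); strip both.
Reduced to β = s1 s2^-1 s2^-1 s1^-1 s1^-1 s2 s1^-1 s2^-1 s2^-1 s1 on 3 strands, 10 crossings.
Braid B: s2^-1 s1 s2^-1 s2^-1 s1^-1 s1^-1 s2 s1^-1 s2^-1 s2^-1 s1 s3^-1 s2 on 4 strands reduces by inverse Markov moves (closure unchanged at each step):
  Deconjugate: the word is γ·β·γ⁻¹ with γ = s2^-1 (prefix) and γ⁻¹ = s2 (suffix); strip both.
  Destabilize: the word has the form β·s3^-1 where s3^-1 occurs only as the final letter (β ∈ B_3); drop it and the last strand → 3 strands.
Reduced to β = s1 s2^-1 s2^-1 s1^-1 s1^-1 s2 s1^-1 s2^-1 s2^-1 s1 on 3 strands, 10 crossings.
Both give the same β = s1 s2^-1 s2^-1 s1^-1 s1^-1 s2 s1^-1 s2^-1 s2^-1 s1 on 3 strands, so one state sum suffices:
Braid: s1 s2^-1 s2^-1 s1^-1 s1^-1 s2 s1^-1 s2^-1 s2^-1 s1 on 3 strands, 10 crossings.
Writhe w = (#positive) - (#negative) = 3 - 7 = -4.
State-sum expansion of <K>. There are 2^10 = 1024 states.
For each crossing: s=0 is the vertical smoothing, s=1 horizontal. Crossing k contributes A^(sign_k * (1 - 2*s_k)); loop factor d = -A^2 - A^-2.
Tabulate the states by total A-exponent and number of loops L (A-exp: L × count):
  A^10: L=6 ×1
  A^8: L=5 ×10
  A^6: L=4 ×43, L=6 ×2
  A^4: L=3 ×98, L=5 ×22
  A^2: L=2 ×118, L=4 ×88, L=6 ×4
  A^0: L=1 ×60, L=3 ×162, L=5 ×30
  A^-2: L=2 ×128, L=4 ×79, L=6 ×3
  A^-4: L=1 ×23, L=3 ×84, L=5 ×13
  A^-6: L=2 ×27, L=4 ×18
  A^-8: L=1 ×2, L=3 ×8
  A^-10: L=2 ×1
Each group contributes A^e * Σ count * d^(L-1):
Powers of d = -A^2 - A^-2: d^2 = A^4 + 2 + A^-4; d^3 = -A^6 - 3*A^2 - 3*A^-2 - A^-6; d^4 = A^8 + 4*A^4 + 6 + 4*A^-4 + A^-8; d^5 = -A^10 - 5*A^6 - 10*A^2 - 10*A^-2 - 5*A^-6 - A^-10.
  A^10 * (d^5) = -A^20 - 5*A^16 - 10*A^12 - 10*A^8 - 5*A^4 - 1
  A^8 * (10*d^4) = 10*A^16 + 40*A^12 + 60*A^8 + 40*A^4 + 10
  A^6 * (43*d^3 + 2*d^5) = -2*A^16 - 53*A^12 - 149*A^8 - 149*A^4 - 53 - 2*A^-4
  A^4 * (98*d^2 + 22*d^4) = 22*A^12 + 186*A^8 + 328*A^4 + 186 + 22*A^-4
  A^2 * (118*d + 88*d^3 + 4*d^5) = -4*A^12 - 108*A^8 - 422*A^4 - 422 - 108*A^-4 - 4*A^-8
  A^0 * (60 + 162*d^2 + 30*d^4) = 30*A^8 + 282*A^4 + 564 + 282*A^-4 + 30*A^-8
  A^-2 * (128*d + 79*d^3 + 3*d^5) = -3*A^8 - 94*A^4 - 395 - 395*A^-4 - 94*A^-8 - 3*A^-12
  A^-4 * (23 + 84*d^2 + 13*d^4) = 13*A^4 + 136 + 269*A^-4 + 136*A^-8 + 13*A^-12
  A^-6 * (27*d + 18*d^3) = -18 - 81*A^-4 - 81*A^-8 - 18*A^-12
  A^-8 * (2 + 8*d^2) = 8*A^-4 + 18*A^-8 + 8*A^-12
  A^-10 * (d) = -A^-8 - A^-12
Summing the groups: <K> = -A^20 + 3*A^16 - 5*A^12 + 6*A^8 - 7*A^4 + 7 - 5*A^-4 + 4*A^-8 - A^-12
Normalise by the writhe: (-A^3)^(-w) = (-A^3)^(4) = A^12, so f(A) = A^12 * <K> = -A^32 + 3*A^28 - 5*A^24 + 6*A^20 - 7*A^16 + 7*A^12 - 5*A^8 + 4*A^4 - 1.
Substitute A = t^(-1/4), i.e. A^e → t^(-e/4): V(t) = -1 + 4*t^-1 - 5*t^-2 + 7*t^-3 - 7*t^-4 + 6*t^-5 - 5*t^-6 + 3*t^-7 - t^-8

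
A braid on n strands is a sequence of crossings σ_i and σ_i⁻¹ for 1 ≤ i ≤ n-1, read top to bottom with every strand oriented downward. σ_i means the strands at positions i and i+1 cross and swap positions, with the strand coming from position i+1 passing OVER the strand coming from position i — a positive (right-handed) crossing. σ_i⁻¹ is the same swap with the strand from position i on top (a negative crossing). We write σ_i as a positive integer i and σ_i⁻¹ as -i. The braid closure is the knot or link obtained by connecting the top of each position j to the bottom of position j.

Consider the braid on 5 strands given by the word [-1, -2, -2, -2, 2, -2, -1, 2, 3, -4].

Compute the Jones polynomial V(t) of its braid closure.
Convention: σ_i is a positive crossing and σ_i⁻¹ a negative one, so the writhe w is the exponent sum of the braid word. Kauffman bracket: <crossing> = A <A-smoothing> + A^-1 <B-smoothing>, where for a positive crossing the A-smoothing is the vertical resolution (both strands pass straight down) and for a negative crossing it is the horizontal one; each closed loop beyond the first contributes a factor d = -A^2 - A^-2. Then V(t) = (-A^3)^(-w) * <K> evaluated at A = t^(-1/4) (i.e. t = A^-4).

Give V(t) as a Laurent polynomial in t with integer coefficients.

t^-1 - t^-2 + 2*t^-3 - t^-4 + t^-5 - t^-6

Derivation:
The presented braid s1^-1 s2^-1 s2^-1 s2^-1 s2 s2^-1 s1^-1 s2 s3 s4^-1 on 5 strands reduces by inverse Markov moves (closure unchanged at each step):
  Destabilize: the word has the form β·s4^-1 where s4^-1 occurs only as the final letter (β ∈ B_4); drop it and the last strand → 4 strands.
  Destabilize: the word has the form β·s3 where s3 occurs only as the final letter (β ∈ B_3); drop it and the last strand → 3 strands.
Reduced to β = s1^-1 s2^-1 s2^-1 s2^-1 s2 s2^-1 s1^-1 s2 on 3 strands, 8 crossings.
Compute on β:
First cancel adjacent σ_i σ_i⁻¹ pairs (Reidemeister II — same braid, same closure): s1^-1 s2^-1 s2^-1 s2^-1 s2 s2^-1 s1^-1 s2 → s1^-1 s2^-1 s2^-1 s2^-1 s1^-1 s2.
Braid: s1^-1 s2^-1 s2^-1 s2^-1 s1^-1 s2 on 3 strands, 6 crossings.
Writhe w = (#positive) - (#negative) = 1 - 5 = -4.
Computing the Kauffman bracket via state sum. There are 2^6 = 64 states.
Each crossing splits two ways (0=vertical, 1=horizontal). The state's weight is A^(#A-smoothings - #B-smoothings) * d^(loops - 1).
Tabulate the states by total A-exponent and number of loops L (A-exp: L × count):
  A^6: L=4 ×1
  A^4: L=3 ×6
  A^2: L=2 ×12, L=4 ×3
  A^0: L=1 ×9, L=3 ×10, L=5 ×1
  A^-2: L=2 ×12, L=4 ×3
  A^-4: L=1 ×2, L=3 ×4
  A^-6: L=2 ×1
Each group contributes A^e * Σ count * d^(L-1):
Powers of d = -A^2 - A^-2: d^2 = A^4 + 2 + A^-4; d^3 = -A^6 - 3*A^2 - 3*A^-2 - A^-6; d^4 = A^8 + 4*A^4 + 6 + 4*A^-4 + A^-8.
  A^6 * (d^3) = -A^12 - 3*A^8 - 3*A^4 - 1
  A^4 * (6*d^2) = 6*A^8 + 12*A^4 + 6
  A^2 * (12*d + 3*d^3) = -3*A^8 - 21*A^4 - 21 - 3*A^-4
  A^0 * (9 + 10*d^2 + d^4) = A^8 + 14*A^4 + 35 + 14*A^-4 + A^-8
  A^-2 * (12*d + 3*d^3) = -3*A^4 - 21 - 21*A^-4 - 3*A^-8
  A^-4 * (2 + 4*d^2) = 4 + 10*A^-4 + 4*A^-8
  A^-6 * (d) = -A^-4 - A^-8
Summing the groups: <K> = -A^12 + A^8 - A^4 + 2 - A^-4 + A^-8
Normalise by the writhe: (-A^3)^(-w) = (-A^3)^(4) = A^12, so f(A) = A^12 * <K> = -A^24 + A^20 - A^16 + 2*A^12 - A^8 + A^4.
Substitute A = t^(-1/4), i.e. A^e → t^(-e/4): V(t) = t^-1 - t^-2 + 2*t^-3 - t^-4 + t^-5 - t^-6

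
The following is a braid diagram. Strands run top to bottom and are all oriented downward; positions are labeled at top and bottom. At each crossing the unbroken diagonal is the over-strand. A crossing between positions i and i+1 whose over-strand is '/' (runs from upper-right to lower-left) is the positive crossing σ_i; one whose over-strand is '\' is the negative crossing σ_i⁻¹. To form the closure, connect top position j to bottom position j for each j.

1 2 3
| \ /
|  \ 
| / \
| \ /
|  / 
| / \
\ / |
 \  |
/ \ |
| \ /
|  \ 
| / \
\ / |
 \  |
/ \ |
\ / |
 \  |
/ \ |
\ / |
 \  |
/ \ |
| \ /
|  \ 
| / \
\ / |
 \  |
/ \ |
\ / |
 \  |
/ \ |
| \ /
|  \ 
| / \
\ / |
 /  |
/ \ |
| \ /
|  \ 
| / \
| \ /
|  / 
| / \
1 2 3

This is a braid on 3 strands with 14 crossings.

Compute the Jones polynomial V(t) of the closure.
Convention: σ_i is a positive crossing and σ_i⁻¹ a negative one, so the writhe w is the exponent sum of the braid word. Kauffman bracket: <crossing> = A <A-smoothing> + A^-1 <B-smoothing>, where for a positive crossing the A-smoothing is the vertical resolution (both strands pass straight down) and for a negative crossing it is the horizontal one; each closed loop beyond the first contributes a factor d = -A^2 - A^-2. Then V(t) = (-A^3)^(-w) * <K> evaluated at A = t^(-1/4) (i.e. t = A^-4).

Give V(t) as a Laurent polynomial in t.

Reading the diagram top to bottom ('/'-over between positions i,i+1 = s_i, '\'-over = s_i^-1): braid word = s2^-1 s2 s1^-1 s2^-1 s1^-1 s1^-1 s1^-1 s2^-1 s1^-1 s1^-1 s2^-1 s1 s2^-1 s2.
The presented braid s2^-1 s2 s1^-1 s2^-1 s1^-1 s1^-1 s1^-1 s2^-1 s1^-1 s1^-1 s2^-1 s1 s2^-1 s2 on 3 strands reduces by inverse Markov moves (closure unchanged at each step):
  Deconjugate: the word is γ·β·γ⁻¹ with γ = s2^-1 (prefix) and γ⁻¹ = s2 (suffix); strip both.
  Deconjugate: the word is γ·β·γ⁻¹ with γ = s2 s1^-1 (prefix) and γ⁻¹ = s1 s2^-1 (suffix); strip both.
Reduced to β = s2^-1 s1^-1 s1^-1 s1^-1 s2^-1 s1^-1 s1^-1 s2^-1 on 3 strands, 8 crossings.
Compute on β:
Braid: s2^-1 s1^-1 s1^-1 s1^-1 s2^-1 s1^-1 s1^-1 s2^-1 on 3 strands, 8 crossings.
Writhe w = (#positive) - (#negative) = 0 - 8 = -8.
State-sum expansion of <K>. There are 2^8 = 256 states.
For each crossing: s=0 is the vertical smoothing, s=1 horizontal. Crossing k contributes A^(sign_k * (1 - 2*s_k)); loop factor d = -A^2 - A^-2.
Tabulate the states by total A-exponent and number of loops L (A-exp: L × count):
  A^8: L=5 ×1
  A^6: L=4 ×7, L=6 ×1
  A^4: L=3 ×19, L=5 ×9
  A^2: L=2 ×24, L=4 ×31, L=6 ×1
  A^0: L=1 ×12, L=3 ×53, L=5 ×5
  A^-2: L=2 ×45, L=4 ×11
  A^-4: L=1 ×15, L=3 ×13
  A^-6: L=2 ×8
  A^-8: L=3 ×1
Each group contributes A^e * Σ count * d^(L-1):
Powers of d = -A^2 - A^-2: d^2 = A^4 + 2 + A^-4; d^3 = -A^6 - 3*A^2 - 3*A^-2 - A^-6; d^4 = A^8 + 4*A^4 + 6 + 4*A^-4 + A^-8; d^5 = -A^10 - 5*A^6 - 10*A^2 - 10*A^-2 - 5*A^-6 - A^-10.
  A^8 * (d^4) = A^16 + 4*A^12 + 6*A^8 + 4*A^4 + 1
  A^6 * (7*d^3 + d^5) = -A^16 - 12*A^12 - 31*A^8 - 31*A^4 - 12 - A^-4
  A^4 * (19*d^2 + 9*d^4) = 9*A^12 + 55*A^8 + 92*A^4 + 55 + 9*A^-4
  A^2 * (24*d + 31*d^3 + d^5) = -A^12 - 36*A^8 - 127*A^4 - 127 - 36*A^-4 - A^-8
  A^0 * (12 + 53*d^2 + 5*d^4) = 5*A^8 + 73*A^4 + 148 + 73*A^-4 + 5*A^-8
  A^-2 * (45*d + 11*d^3) = -11*A^4 - 78 - 78*A^-4 - 11*A^-8
  A^-4 * (15 + 13*d^2) = 13 + 41*A^-4 + 13*A^-8
  A^-6 * (8*d) = -8*A^-4 - 8*A^-8
  A^-8 * (d^2) = A^-4 + 2*A^-8 + A^-12
Summing the groups: <K> = -A^8 + A^-4 + A^-12
Normalise by the writhe: (-A^3)^(-w) = (-A^3)^(8) = A^24, so f(A) = A^24 * <K> = -A^32 + A^20 + A^12.
Substitute A = t^(-1/4), i.e. A^e → t^(-e/4): V(t) = t^-3 + t^-5 - t^-8

Answer: t^-3 + t^-5 - t^-8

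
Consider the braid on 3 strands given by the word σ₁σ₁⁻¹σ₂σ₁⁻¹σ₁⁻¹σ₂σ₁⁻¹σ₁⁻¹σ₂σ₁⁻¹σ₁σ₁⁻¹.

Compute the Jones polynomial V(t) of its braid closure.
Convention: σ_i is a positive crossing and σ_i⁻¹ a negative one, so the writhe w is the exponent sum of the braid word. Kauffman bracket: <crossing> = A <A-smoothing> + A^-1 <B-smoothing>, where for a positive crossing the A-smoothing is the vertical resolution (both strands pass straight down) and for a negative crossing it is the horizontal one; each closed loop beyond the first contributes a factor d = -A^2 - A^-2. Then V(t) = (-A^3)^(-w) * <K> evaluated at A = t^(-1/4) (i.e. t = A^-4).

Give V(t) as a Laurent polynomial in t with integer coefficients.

The presented braid s1 s1^-1 s2 s1^-1 s1^-1 s2 s1^-1 s1^-1 s2 s1^-1 s1 s1^-1 on 3 strands reduces by inverse Markov moves (closure unchanged at each step):
  Deconjugate: the word is γ·β·γ⁻¹ with γ = s1 s1^-1 (prefix) and γ⁻¹ = s1 s1^-1 (suffix); strip both.
Reduced to β = s2 s1^-1 s1^-1 s2 s1^-1 s1^-1 s2 s1^-1 on 3 strands, 8 crossings.
Compute on β:
Braid: s2 s1^-1 s1^-1 s2 s1^-1 s1^-1 s2 s1^-1 on 3 strands, 8 crossings.
Writhe w = (#positive) - (#negative) = 3 - 5 = -2.
State-sum expansion of <K>. There are 2^8 = 256 states.
Each crossing splits two ways (0=vertical, 1=horizontal). The state's weight is A^(#A-smoothings - #B-smoothings) * d^(loops - 1).
Tabulate the states by total A-exponent and number of loops L (A-exp: L × count):
  A^8: L=6 ×1
  A^6: L=5 ×8
  A^4: L=4 ×28
  A^2: L=3 ×55, L=5 ×1
  A^0: L=2 ×63, L=4 ×7
  A^-2: L=1 ×35, L=3 ×21
  A^-4: L=2 ×26, L=4 ×2
  A^-6: L=3 ×8
  A^-8: L=4 ×1
Each group contributes A^e * Σ count * d^(L-1):
Powers of d = -A^2 - A^-2: d^2 = A^4 + 2 + A^-4; d^3 = -A^6 - 3*A^2 - 3*A^-2 - A^-6; d^4 = A^8 + 4*A^4 + 6 + 4*A^-4 + A^-8; d^5 = -A^10 - 5*A^6 - 10*A^2 - 10*A^-2 - 5*A^-6 - A^-10.
  A^8 * (d^5) = -A^18 - 5*A^14 - 10*A^10 - 10*A^6 - 5*A^2 - A^-2
  A^6 * (8*d^4) = 8*A^14 + 32*A^10 + 48*A^6 + 32*A^2 + 8*A^-2
  A^4 * (28*d^3) = -28*A^10 - 84*A^6 - 84*A^2 - 28*A^-2
  A^2 * (55*d^2 + d^4) = A^10 + 59*A^6 + 116*A^2 + 59*A^-2 + A^-6
  A^0 * (63*d + 7*d^3) = -7*A^6 - 84*A^2 - 84*A^-2 - 7*A^-6
  A^-2 * (35 + 21*d^2) = 21*A^2 + 77*A^-2 + 21*A^-6
  A^-4 * (26*d + 2*d^3) = -2*A^2 - 32*A^-2 - 32*A^-6 - 2*A^-10
  A^-6 * (8*d^2) = 8*A^-2 + 16*A^-6 + 8*A^-10
  A^-8 * (d^3) = -A^-2 - 3*A^-6 - 3*A^-10 - A^-14
Summing the groups: <K> = -A^18 + 3*A^14 - 5*A^10 + 6*A^6 - 6*A^2 + 6*A^-2 - 4*A^-6 + 3*A^-10 - A^-14
Normalise by the writhe: (-A^3)^(-w) = (-A^3)^(2) = A^6, so f(A) = A^6 * <K> = -A^24 + 3*A^20 - 5*A^16 + 6*A^12 - 6*A^8 + 6*A^4 - 4 + 3*A^-4 - A^-8.
Substitute A = t^(-1/4), i.e. A^e → t^(-e/4): V(t) = -t^2 + 3*t - 4 + 6*t^-1 - 6*t^-2 + 6*t^-3 - 5*t^-4 + 3*t^-5 - t^-6

Answer: -t^2 + 3*t - 4 + 6*t^-1 - 6*t^-2 + 6*t^-3 - 5*t^-4 + 3*t^-5 - t^-6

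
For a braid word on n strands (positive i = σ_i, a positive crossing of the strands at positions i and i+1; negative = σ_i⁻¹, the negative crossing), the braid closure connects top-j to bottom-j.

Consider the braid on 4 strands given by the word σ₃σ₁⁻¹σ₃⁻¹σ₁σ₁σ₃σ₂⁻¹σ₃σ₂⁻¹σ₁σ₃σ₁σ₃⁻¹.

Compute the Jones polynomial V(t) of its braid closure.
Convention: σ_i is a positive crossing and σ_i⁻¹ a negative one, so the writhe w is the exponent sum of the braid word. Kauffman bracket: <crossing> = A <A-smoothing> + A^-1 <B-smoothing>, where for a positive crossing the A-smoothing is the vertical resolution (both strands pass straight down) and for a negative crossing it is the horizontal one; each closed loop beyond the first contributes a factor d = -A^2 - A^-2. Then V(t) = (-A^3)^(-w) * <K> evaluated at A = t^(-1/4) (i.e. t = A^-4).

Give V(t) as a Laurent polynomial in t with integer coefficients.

The presented braid s3 s1^-1 s3^-1 s1 s1 s3 s2^-1 s3 s2^-1 s1 s3 s1 s3^-1 on 4 strands reduces by inverse Markov moves (closure unchanged at each step):
  Deconjugate: the word is γ·β·γ⁻¹ with γ = s3 (prefix) and γ⁻¹ = s3^-1 (suffix); strip both.
  Deconjugate: the word is γ·β·γ⁻¹ with γ = s1^-1 s3^-1 (prefix) and γ⁻¹ = s3 s1 (suffix); strip both.
Reduced to β = s1 s1 s3 s2^-1 s3 s2^-1 s1 on 4 strands, 7 crossings.
Compute on β:
Braid: s1 s1 s3 s2^-1 s3 s2^-1 s1 on 4 strands, 7 crossings.
Writhe w = (#positive) - (#negative) = 5 - 2 = 3.
Computing the Kauffman bracket via state sum. There are 2^7 = 128 states.
For each crossing: s=0 is the vertical smoothing, s=1 horizontal. Crossing k contributes A^(sign_k * (1 - 2*s_k)); loop factor d = -A^2 - A^-2.
Tabulate the states by total A-exponent and number of loops L (A-exp: L × count):
  A^7: L=4 ×1
  A^5: L=3 ×7
  A^3: L=2 ×17, L=4 ×4
  A^1: L=1 ×15, L=3 ×19, L=5 ×1
  A^-1: L=2 ×27, L=4 ×8
  A^-3: L=3 ×20, L=5 ×1
  A^-5: L=4 ×7
  A^-7: L=5 ×1
Each group contributes A^e * Σ count * d^(L-1):
Powers of d = -A^2 - A^-2: d^2 = A^4 + 2 + A^-4; d^3 = -A^6 - 3*A^2 - 3*A^-2 - A^-6; d^4 = A^8 + 4*A^4 + 6 + 4*A^-4 + A^-8.
  A^7 * (d^3) = -A^13 - 3*A^9 - 3*A^5 - A
  A^5 * (7*d^2) = 7*A^9 + 14*A^5 + 7*A
  A^3 * (17*d + 4*d^3) = -4*A^9 - 29*A^5 - 29*A - 4*A^-3
  A^1 * (15 + 19*d^2 + d^4) = A^9 + 23*A^5 + 59*A + 23*A^-3 + A^-7
  A^-1 * (27*d + 8*d^3) = -8*A^5 - 51*A - 51*A^-3 - 8*A^-7
  A^-3 * (20*d^2 + d^4) = A^5 + 24*A + 46*A^-3 + 24*A^-7 + A^-11
  A^-5 * (7*d^3) = -7*A - 21*A^-3 - 21*A^-7 - 7*A^-11
  A^-7 * (d^4) = A + 4*A^-3 + 6*A^-7 + 4*A^-11 + A^-15
Summing the groups: <K> = -A^13 + A^9 - 2*A^5 + 3*A - 3*A^-3 + 2*A^-7 - 2*A^-11 + A^-15
Normalise by the writhe: (-A^3)^(-w) = (-A^3)^(-3) = -A^-9, so f(A) = -A^-9 * <K> = A^4 - 1 + 2*A^-4 - 3*A^-8 + 3*A^-12 - 2*A^-16 + 2*A^-20 - A^-24.
Substitute A = t^(-1/4), i.e. A^e → t^(-e/4): V(t) = -t^6 + 2*t^5 - 2*t^4 + 3*t^3 - 3*t^2 + 2*t - 1 + t^-1

Answer: -t^6 + 2*t^5 - 2*t^4 + 3*t^3 - 3*t^2 + 2*t - 1 + t^-1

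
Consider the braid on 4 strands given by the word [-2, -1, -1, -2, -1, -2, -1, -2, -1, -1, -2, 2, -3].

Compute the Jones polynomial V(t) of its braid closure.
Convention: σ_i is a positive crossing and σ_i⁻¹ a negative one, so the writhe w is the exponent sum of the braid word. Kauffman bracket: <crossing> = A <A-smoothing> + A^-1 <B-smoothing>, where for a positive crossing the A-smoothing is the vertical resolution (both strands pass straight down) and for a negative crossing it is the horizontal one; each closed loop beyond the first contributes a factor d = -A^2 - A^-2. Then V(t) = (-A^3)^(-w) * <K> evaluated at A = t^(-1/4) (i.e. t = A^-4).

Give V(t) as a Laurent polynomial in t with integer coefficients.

The presented braid s2^-1 s1^-1 s1^-1 s2^-1 s1^-1 s2^-1 s1^-1 s2^-1 s1^-1 s1^-1 s2^-1 s2 s3^-1 on 4 strands reduces by inverse Markov moves (closure unchanged at each step):
  Destabilize: the word has the form β·s3^-1 where s3^-1 occurs only as the final letter (β ∈ B_3); drop it and the last strand → 3 strands.
  Deconjugate: the word is γ·β·γ⁻¹ with γ = s2^-1 (prefix) and γ⁻¹ = s2 (suffix); strip both.
Reduced to β = s1^-1 s1^-1 s2^-1 s1^-1 s2^-1 s1^-1 s2^-1 s1^-1 s1^-1 s2^-1 on 3 strands, 10 crossings.
Compute on β:
Braid: s1^-1 s1^-1 s2^-1 s1^-1 s2^-1 s1^-1 s2^-1 s1^-1 s1^-1 s2^-1 on 3 strands, 10 crossings.
Writhe w = (#positive) - (#negative) = 0 - 10 = -10.
State-sum expansion of <K>. There are 2^10 = 1024 states.
Each crossing splits two ways (0=vertical, 1=horizontal). The state's weight is A^(#A-smoothings - #B-smoothings) * d^(loops - 1).
Tabulate the states by total A-exponent and number of loops L (A-exp: L × count):
  A^10: L=3 ×1
  A^8: L=2 ×4, L=4 ×6
  A^6: L=1 ×4, L=3 ×30, L=5 ×11
  A^4: L=2 ×48, L=4 ×65, L=6 ×7
  A^2: L=1 ×24, L=3 ×140, L=5 ×45, L=7 ×1
  A^0: L=2 ×129, L=4 ×117, L=6 ×6
  A^-2: L=1 ×43, L=3 ×151, L=5 ×16
  A^-4: L=2 ×96, L=4 ×24
  A^-6: L=1 ×24, L=3 ×21
  A^-8: L=2 ×10
  A^-10: L=3 ×1
Each group contributes A^e * Σ count * d^(L-1):
Powers of d = -A^2 - A^-2: d^2 = A^4 + 2 + A^-4; d^3 = -A^6 - 3*A^2 - 3*A^-2 - A^-6; d^4 = A^8 + 4*A^4 + 6 + 4*A^-4 + A^-8; d^5 = -A^10 - 5*A^6 - 10*A^2 - 10*A^-2 - 5*A^-6 - A^-10; d^6 = A^12 + 6*A^8 + 15*A^4 + 20 + 15*A^-4 + 6*A^-8 + A^-12.
  A^10 * (d^2) = A^14 + 2*A^10 + A^6
  A^8 * (4*d + 6*d^3) = -6*A^14 - 22*A^10 - 22*A^6 - 6*A^2
  A^6 * (4 + 30*d^2 + 11*d^4) = 11*A^14 + 74*A^10 + 130*A^6 + 74*A^2 + 11*A^-2
  A^4 * (48*d + 65*d^3 + 7*d^5) = -7*A^14 - 100*A^10 - 313*A^6 - 313*A^2 - 100*A^-2 - 7*A^-6
  A^2 * (24 + 140*d^2 + 45*d^4 + d^6) = A^14 + 51*A^10 + 335*A^6 + 594*A^2 + 335*A^-2 + 51*A^-6 + A^-10
  A^0 * (129*d + 117*d^3 + 6*d^5) = -6*A^10 - 147*A^6 - 540*A^2 - 540*A^-2 - 147*A^-6 - 6*A^-10
  A^-2 * (43 + 151*d^2 + 16*d^4) = 16*A^6 + 215*A^2 + 441*A^-2 + 215*A^-6 + 16*A^-10
  A^-4 * (96*d + 24*d^3) = -24*A^2 - 168*A^-2 - 168*A^-6 - 24*A^-10
  A^-6 * (24 + 21*d^2) = 21*A^-2 + 66*A^-6 + 21*A^-10
  A^-8 * (10*d) = -10*A^-6 - 10*A^-10
  A^-10 * (d^2) = A^-6 + 2*A^-10 + A^-14
Summing the groups: <K> = -A^10 + A^-6 + A^-14
Normalise by the writhe: (-A^3)^(-w) = (-A^3)^(10) = A^30, so f(A) = A^30 * <K> = -A^40 + A^24 + A^16.
Substitute A = t^(-1/4), i.e. A^e → t^(-e/4): V(t) = t^-4 + t^-6 - t^-10

Answer: t^-4 + t^-6 - t^-10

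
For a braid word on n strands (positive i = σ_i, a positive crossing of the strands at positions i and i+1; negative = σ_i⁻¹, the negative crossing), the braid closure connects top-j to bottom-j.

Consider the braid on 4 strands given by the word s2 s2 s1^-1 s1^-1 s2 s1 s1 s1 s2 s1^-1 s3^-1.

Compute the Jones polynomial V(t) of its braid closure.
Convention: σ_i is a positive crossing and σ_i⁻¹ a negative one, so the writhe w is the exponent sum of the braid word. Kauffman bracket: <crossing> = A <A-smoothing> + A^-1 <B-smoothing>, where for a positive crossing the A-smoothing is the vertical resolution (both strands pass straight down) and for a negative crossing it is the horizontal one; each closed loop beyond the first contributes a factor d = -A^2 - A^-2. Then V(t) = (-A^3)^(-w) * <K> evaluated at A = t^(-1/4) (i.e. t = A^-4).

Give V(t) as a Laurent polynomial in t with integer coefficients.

The presented braid s2 s2 s1^-1 s1^-1 s2 s1 s1 s1 s2 s1^-1 s3^-1 on 4 strands reduces by inverse Markov moves (closure unchanged at each step):
  Destabilize: the word has the form β·s3^-1 where s3^-1 occurs only as the final letter (β ∈ B_3); drop it and the last strand → 3 strands.
Reduced to β = s2 s2 s1^-1 s1^-1 s2 s1 s1 s1 s2 s1^-1 on 3 strands, 10 crossings.
Compute on β:
Braid: s2 s2 s1^-1 s1^-1 s2 s1 s1 s1 s2 s1^-1 on 3 strands, 10 crossings.
Writhe w = (#positive) - (#negative) = 7 - 3 = 4.
Computing the Kauffman bracket via state sum. There are 2^10 = 1024 states.
Smooth each crossing (0=||, 1=⌣⌢); contribution A^(Σ sign_k(1-2s_k)) * d^(L-1).
Tabulate the states by total A-exponent and number of loops L (A-exp: L × count):
  A^10: L=4 ×1
  A^8: L=3 ×7, L=5 ×3
  A^6: L=2 ×19, L=4 ×23, L=6 ×3
  A^4: L=1 ×20, L=3 ×75, L=5 ×24, L=7 ×1
  A^2: L=2 ×114, L=4 ×86, L=6 ×10
  A^0: L=1 ×51, L=3 ×155, L=5 ×45, L=7 ×1
  A^-2: L=2 ×102, L=4 ×98, L=6 ×10
  A^-4: L=3 ×89, L=5 ×30, L=7 ×1
  A^-6: L=4 ×41, L=6 ×4
  A^-8: L=5 ×10
  A^-10: L=6 ×1
Each group contributes A^e * Σ count * d^(L-1):
Powers of d = -A^2 - A^-2: d^2 = A^4 + 2 + A^-4; d^3 = -A^6 - 3*A^2 - 3*A^-2 - A^-6; d^4 = A^8 + 4*A^4 + 6 + 4*A^-4 + A^-8; d^5 = -A^10 - 5*A^6 - 10*A^2 - 10*A^-2 - 5*A^-6 - A^-10; d^6 = A^12 + 6*A^8 + 15*A^4 + 20 + 15*A^-4 + 6*A^-8 + A^-12.
  A^10 * (d^3) = -A^16 - 3*A^12 - 3*A^8 - A^4
  A^8 * (7*d^2 + 3*d^4) = 3*A^16 + 19*A^12 + 32*A^8 + 19*A^4 + 3
  A^6 * (19*d + 23*d^3 + 3*d^5) = -3*A^16 - 38*A^12 - 118*A^8 - 118*A^4 - 38 - 3*A^-4
  A^4 * (20 + 75*d^2 + 24*d^4 + d^6) = A^16 + 30*A^12 + 186*A^8 + 334*A^4 + 186 + 30*A^-4 + A^-8
  A^2 * (114*d + 86*d^3 + 10*d^5) = -10*A^12 - 136*A^8 - 472*A^4 - 472 - 136*A^-4 - 10*A^-8
  A^0 * (51 + 155*d^2 + 45*d^4 + d^6) = A^12 + 51*A^8 + 350*A^4 + 651 + 350*A^-4 + 51*A^-8 + A^-12
  A^-2 * (102*d + 98*d^3 + 10*d^5) = -10*A^8 - 148*A^4 - 496 - 496*A^-4 - 148*A^-8 - 10*A^-12
  A^-4 * (89*d^2 + 30*d^4 + d^6) = A^8 + 36*A^4 + 224 + 378*A^-4 + 224*A^-8 + 36*A^-12 + A^-16
  A^-6 * (41*d^3 + 4*d^5) = -4*A^4 - 61 - 163*A^-4 - 163*A^-8 - 61*A^-12 - 4*A^-16
  A^-8 * (10*d^4) = 10 + 40*A^-4 + 60*A^-8 + 40*A^-12 + 10*A^-16
  A^-10 * (d^5) = -1 - 5*A^-4 - 10*A^-8 - 10*A^-12 - 5*A^-16 - A^-20
Summing the groups: <K> = -A^12 + 3*A^8 - 4*A^4 + 6 - 5*A^-4 + 5*A^-8 - 4*A^-12 + 2*A^-16 - A^-20
Normalise by the writhe: (-A^3)^(-w) = (-A^3)^(-4) = A^-12, so f(A) = A^-12 * <K> = -1 + 3*A^-4 - 4*A^-8 + 6*A^-12 - 5*A^-16 + 5*A^-20 - 4*A^-24 + 2*A^-28 - A^-32.
Substitute A = t^(-1/4), i.e. A^e → t^(-e/4): V(t) = -t^8 + 2*t^7 - 4*t^6 + 5*t^5 - 5*t^4 + 6*t^3 - 4*t^2 + 3*t - 1

Answer: -t^8 + 2*t^7 - 4*t^6 + 5*t^5 - 5*t^4 + 6*t^3 - 4*t^2 + 3*t - 1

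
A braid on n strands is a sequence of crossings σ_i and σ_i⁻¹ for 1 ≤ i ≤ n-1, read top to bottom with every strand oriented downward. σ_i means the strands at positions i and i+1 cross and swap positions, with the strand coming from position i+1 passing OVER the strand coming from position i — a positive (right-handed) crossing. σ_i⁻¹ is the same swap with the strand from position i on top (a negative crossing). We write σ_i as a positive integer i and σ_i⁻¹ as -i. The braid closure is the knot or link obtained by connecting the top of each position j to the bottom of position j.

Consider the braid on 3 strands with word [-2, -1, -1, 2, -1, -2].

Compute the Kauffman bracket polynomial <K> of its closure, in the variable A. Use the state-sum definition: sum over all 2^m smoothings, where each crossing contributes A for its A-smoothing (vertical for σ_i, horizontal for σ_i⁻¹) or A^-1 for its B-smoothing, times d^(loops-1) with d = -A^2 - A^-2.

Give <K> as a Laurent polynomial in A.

-A^12 + A^8 - A^4 + 2 - A^-4 + A^-8

Derivation:
Braid: s2^-1 s1^-1 s1^-1 s2 s1^-1 s2^-1 on 3 strands, 6 crossings.
Writhe w = (#positive) - (#negative) = 1 - 5 = -4.
Enumerate smoothing states for the bracket polynomial. There are 2^6 = 64 states.
Each crossing splits two ways (0=vertical, 1=horizontal). The state's weight is A^(#A-smoothings - #B-smoothings) * d^(loops - 1).
Tabulate the states by total A-exponent and number of loops L (A-exp: L × count):
  A^6: L=4 ×1
  A^4: L=3 ×6
  A^2: L=2 ×13, L=4 ×2
  A^0: L=1 ×10, L=3 ×10
  A^-2: L=2 ×14, L=4 ×1
  A^-4: L=1 ×3, L=3 ×3
  A^-6: L=2 ×1
Each group contributes A^e * Σ count * d^(L-1):
Powers of d = -A^2 - A^-2: d^2 = A^4 + 2 + A^-4; d^3 = -A^6 - 3*A^2 - 3*A^-2 - A^-6.
  A^6 * (d^3) = -A^12 - 3*A^8 - 3*A^4 - 1
  A^4 * (6*d^2) = 6*A^8 + 12*A^4 + 6
  A^2 * (13*d + 2*d^3) = -2*A^8 - 19*A^4 - 19 - 2*A^-4
  A^0 * (10 + 10*d^2) = 10*A^4 + 30 + 10*A^-4
  A^-2 * (14*d + d^3) = -A^4 - 17 - 17*A^-4 - A^-8
  A^-4 * (3 + 3*d^2) = 3 + 9*A^-4 + 3*A^-8
  A^-6 * (d) = -A^-4 - A^-8
Summing the groups: <K> = -A^12 + A^8 - A^4 + 2 - A^-4 + A^-8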